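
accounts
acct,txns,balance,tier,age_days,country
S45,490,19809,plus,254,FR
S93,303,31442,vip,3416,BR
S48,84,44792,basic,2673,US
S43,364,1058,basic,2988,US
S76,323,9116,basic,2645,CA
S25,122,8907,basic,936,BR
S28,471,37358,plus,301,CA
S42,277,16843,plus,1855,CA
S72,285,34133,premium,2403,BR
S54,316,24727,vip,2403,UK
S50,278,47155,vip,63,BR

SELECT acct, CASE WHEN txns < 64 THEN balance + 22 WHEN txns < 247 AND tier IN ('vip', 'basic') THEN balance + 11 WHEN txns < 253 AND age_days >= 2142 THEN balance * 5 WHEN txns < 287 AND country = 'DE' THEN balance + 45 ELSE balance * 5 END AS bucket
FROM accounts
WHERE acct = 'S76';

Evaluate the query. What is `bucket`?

acct = S76: txns=323, balance=9116, tier=basic, age_days=2645, country=CA.
txns < 64 → false
txns < 247 AND tier IN ('vip', 'basic') → false
txns < 253 AND age_days >= 2142 → false
txns < 287 AND country = 'DE' → false
No prior WHEN matched → ELSE → 45580

45580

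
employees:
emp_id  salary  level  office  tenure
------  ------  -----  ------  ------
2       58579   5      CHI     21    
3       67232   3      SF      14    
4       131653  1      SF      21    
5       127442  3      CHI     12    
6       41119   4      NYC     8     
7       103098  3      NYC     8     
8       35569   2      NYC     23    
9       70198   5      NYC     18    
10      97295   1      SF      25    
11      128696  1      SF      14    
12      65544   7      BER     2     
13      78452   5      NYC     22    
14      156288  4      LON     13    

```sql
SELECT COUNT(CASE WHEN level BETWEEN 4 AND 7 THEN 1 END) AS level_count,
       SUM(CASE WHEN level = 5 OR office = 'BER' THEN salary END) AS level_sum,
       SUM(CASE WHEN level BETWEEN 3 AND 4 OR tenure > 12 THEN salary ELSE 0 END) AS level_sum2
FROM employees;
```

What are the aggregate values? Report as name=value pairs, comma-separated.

[level_count: level BETWEEN 4 AND 7]
emp_id=2: ✓ → 1
emp_id=3: ✗
emp_id=4: ✗
emp_id=5: ✗
emp_id=6: ✓ → 1
emp_id=7: ✗
emp_id=8: ✗
emp_id=9: ✓ → 1
emp_id=10: ✗
emp_id=11: ✗
emp_id=12: ✓ → 1
emp_id=13: ✓ → 1
emp_id=14: ✓ → 1
level_count = COUNT(1, 1, 1, 1, 1, 1) = 6
—
[level_sum: level = 5 OR office = 'BER']
emp_id=2: ✓ → 58579
emp_id=3: ✗
emp_id=4: ✗
emp_id=5: ✗
emp_id=6: ✗
emp_id=7: ✗
emp_id=8: ✗
emp_id=9: ✓ → 70198
emp_id=10: ✗
emp_id=11: ✗
emp_id=12: ✓ → 65544
emp_id=13: ✓ → 78452
emp_id=14: ✗
level_sum = 58579 + 70198 + 65544 + 78452 = 272773
—
[level_sum2: level BETWEEN 3 AND 4 OR tenure > 12]
emp_id=2: ✓ → 58579
emp_id=3: ✓ → 67232
emp_id=4: ✓ → 131653
emp_id=5: ✓ → 127442
emp_id=6: ✓ → 41119
emp_id=7: ✓ → 103098
emp_id=8: ✓ → 35569
emp_id=9: ✓ → 70198
emp_id=10: ✓ → 97295
emp_id=11: ✓ → 128696
emp_id=12: ✗
emp_id=13: ✓ → 78452
emp_id=14: ✓ → 156288
level_sum2 = 58579 + 67232 + 131653 + 127442 + 41119 + 103098 + 35569 + 70198 + 97295 + 128696 + 78452 + 156288 = 1095621

level_count=6, level_sum=272773, level_sum2=1095621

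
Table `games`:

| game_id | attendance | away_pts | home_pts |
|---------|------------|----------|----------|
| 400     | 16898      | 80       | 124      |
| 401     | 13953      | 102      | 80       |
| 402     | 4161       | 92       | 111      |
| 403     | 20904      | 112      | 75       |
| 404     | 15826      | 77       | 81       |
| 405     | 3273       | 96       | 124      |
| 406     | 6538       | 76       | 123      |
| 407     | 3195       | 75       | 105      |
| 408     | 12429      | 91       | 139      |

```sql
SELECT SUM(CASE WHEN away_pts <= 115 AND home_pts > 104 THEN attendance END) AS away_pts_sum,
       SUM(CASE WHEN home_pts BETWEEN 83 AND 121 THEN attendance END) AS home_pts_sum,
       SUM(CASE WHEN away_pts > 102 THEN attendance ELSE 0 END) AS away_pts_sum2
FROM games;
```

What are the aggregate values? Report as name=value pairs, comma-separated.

away_pts_sum=46494, home_pts_sum=7356, away_pts_sum2=20904

[away_pts_sum: away_pts <= 115 AND home_pts > 104]
game_id=400: ✓ → 16898
game_id=401: ✗
game_id=402: ✓ → 4161
game_id=403: ✗
game_id=404: ✗
game_id=405: ✓ → 3273
game_id=406: ✓ → 6538
game_id=407: ✓ → 3195
game_id=408: ✓ → 12429
away_pts_sum = 16898 + 4161 + 3273 + 6538 + 3195 + 12429 = 46494
—
[home_pts_sum: home_pts BETWEEN 83 AND 121]
game_id=400: ✗
game_id=401: ✗
game_id=402: ✓ → 4161
game_id=403: ✗
game_id=404: ✗
game_id=405: ✗
game_id=406: ✗
game_id=407: ✓ → 3195
game_id=408: ✗
home_pts_sum = 4161 + 3195 = 7356
—
[away_pts_sum2: away_pts > 102]
game_id=400: ✗
game_id=401: ✗
game_id=402: ✗
game_id=403: ✓ → 20904
game_id=404: ✗
game_id=405: ✗
game_id=406: ✗
game_id=407: ✗
game_id=408: ✗
away_pts_sum2 = 20904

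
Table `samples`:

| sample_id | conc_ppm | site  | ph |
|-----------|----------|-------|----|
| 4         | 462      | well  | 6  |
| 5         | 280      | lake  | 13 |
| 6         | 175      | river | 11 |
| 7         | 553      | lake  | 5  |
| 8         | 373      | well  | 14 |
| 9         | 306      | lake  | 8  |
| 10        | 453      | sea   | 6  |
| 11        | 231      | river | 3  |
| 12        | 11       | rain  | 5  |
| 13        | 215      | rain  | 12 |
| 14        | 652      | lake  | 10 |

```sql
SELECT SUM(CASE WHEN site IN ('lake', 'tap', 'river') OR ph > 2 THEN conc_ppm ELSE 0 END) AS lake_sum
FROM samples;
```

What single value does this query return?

sample_id=4: ✓ → 462
sample_id=5: ✓ → 280
sample_id=6: ✓ → 175
sample_id=7: ✓ → 553
sample_id=8: ✓ → 373
sample_id=9: ✓ → 306
sample_id=10: ✓ → 453
sample_id=11: ✓ → 231
sample_id=12: ✓ → 11
sample_id=13: ✓ → 215
sample_id=14: ✓ → 652
lake_sum = 462 + 280 + 175 + 553 + 373 + 306 + 453 + 231 + 11 + 215 + 652 = 3711

3711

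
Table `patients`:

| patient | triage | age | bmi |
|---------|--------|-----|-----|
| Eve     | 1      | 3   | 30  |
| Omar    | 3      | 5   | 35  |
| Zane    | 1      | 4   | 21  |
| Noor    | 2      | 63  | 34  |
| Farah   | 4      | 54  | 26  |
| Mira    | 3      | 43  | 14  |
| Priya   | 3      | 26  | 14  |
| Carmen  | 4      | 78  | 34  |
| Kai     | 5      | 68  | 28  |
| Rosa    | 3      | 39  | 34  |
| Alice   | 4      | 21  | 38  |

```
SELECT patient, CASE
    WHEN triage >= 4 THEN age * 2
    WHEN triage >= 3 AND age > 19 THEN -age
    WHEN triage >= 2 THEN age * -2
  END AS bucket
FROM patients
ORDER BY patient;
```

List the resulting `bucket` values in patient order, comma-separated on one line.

42, 156, NULL, 108, 136, -43, -126, -10, -26, -39, NULL

patient=Alice: triage >= 4 → 42
patient=Carmen: triage >= 4 → 156
patient=Eve: (no match → NULL) → NULL
patient=Farah: triage >= 4 → 108
patient=Kai: triage >= 4 → 136
patient=Mira: triage >= 3 AND age > 19 → -43
patient=Noor: triage >= 2 → -126
patient=Omar: triage >= 2 → -10
patient=Priya: triage >= 3 AND age > 19 → -26
patient=Rosa: triage >= 3 AND age > 19 → -39
patient=Zane: (no match → NULL) → NULL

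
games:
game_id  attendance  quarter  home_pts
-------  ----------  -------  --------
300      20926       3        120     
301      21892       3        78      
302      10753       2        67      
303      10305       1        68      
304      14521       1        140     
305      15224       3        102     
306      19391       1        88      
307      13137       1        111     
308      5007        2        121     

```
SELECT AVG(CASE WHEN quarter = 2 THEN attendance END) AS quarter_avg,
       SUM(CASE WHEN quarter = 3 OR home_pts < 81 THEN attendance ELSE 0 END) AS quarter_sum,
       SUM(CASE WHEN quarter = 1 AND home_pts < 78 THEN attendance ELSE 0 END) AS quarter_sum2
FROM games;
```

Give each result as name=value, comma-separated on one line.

[quarter_avg: quarter = 2]
game_id=300: ✗
game_id=301: ✗
game_id=302: ✓ → 10753
game_id=303: ✗
game_id=304: ✗
game_id=305: ✗
game_id=306: ✗
game_id=307: ✗
game_id=308: ✓ → 5007
quarter_avg = (10753 + 5007) / 2 = 7880
—
[quarter_sum: quarter = 3 OR home_pts < 81]
game_id=300: ✓ → 20926
game_id=301: ✓ → 21892
game_id=302: ✓ → 10753
game_id=303: ✓ → 10305
game_id=304: ✗
game_id=305: ✓ → 15224
game_id=306: ✗
game_id=307: ✗
game_id=308: ✗
quarter_sum = 20926 + 21892 + 10753 + 10305 + 15224 = 79100
—
[quarter_sum2: quarter = 1 AND home_pts < 78]
game_id=300: ✗
game_id=301: ✗
game_id=302: ✗
game_id=303: ✓ → 10305
game_id=304: ✗
game_id=305: ✗
game_id=306: ✗
game_id=307: ✗
game_id=308: ✗
quarter_sum2 = 10305

quarter_avg=7880, quarter_sum=79100, quarter_sum2=10305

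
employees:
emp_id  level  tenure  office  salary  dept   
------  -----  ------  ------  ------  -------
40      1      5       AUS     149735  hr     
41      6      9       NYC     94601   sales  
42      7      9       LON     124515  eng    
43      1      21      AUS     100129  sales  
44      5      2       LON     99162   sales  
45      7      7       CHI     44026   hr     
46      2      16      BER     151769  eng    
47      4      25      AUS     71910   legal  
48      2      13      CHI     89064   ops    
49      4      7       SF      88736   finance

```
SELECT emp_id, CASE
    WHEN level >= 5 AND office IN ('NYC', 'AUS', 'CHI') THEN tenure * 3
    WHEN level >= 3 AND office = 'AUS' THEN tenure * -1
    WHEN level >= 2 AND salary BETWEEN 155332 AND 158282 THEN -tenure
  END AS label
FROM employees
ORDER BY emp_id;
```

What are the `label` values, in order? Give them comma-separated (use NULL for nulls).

emp_id=40: (no match → NULL) → NULL
emp_id=41: level >= 5 AND office IN ('NYC', 'AUS', 'CHI') → 27
emp_id=42: (no match → NULL) → NULL
emp_id=43: (no match → NULL) → NULL
emp_id=44: (no match → NULL) → NULL
emp_id=45: level >= 5 AND office IN ('NYC', 'AUS', 'CHI') → 21
emp_id=46: (no match → NULL) → NULL
emp_id=47: level >= 3 AND office = 'AUS' → -25
emp_id=48: (no match → NULL) → NULL
emp_id=49: (no match → NULL) → NULL

NULL, 27, NULL, NULL, NULL, 21, NULL, -25, NULL, NULL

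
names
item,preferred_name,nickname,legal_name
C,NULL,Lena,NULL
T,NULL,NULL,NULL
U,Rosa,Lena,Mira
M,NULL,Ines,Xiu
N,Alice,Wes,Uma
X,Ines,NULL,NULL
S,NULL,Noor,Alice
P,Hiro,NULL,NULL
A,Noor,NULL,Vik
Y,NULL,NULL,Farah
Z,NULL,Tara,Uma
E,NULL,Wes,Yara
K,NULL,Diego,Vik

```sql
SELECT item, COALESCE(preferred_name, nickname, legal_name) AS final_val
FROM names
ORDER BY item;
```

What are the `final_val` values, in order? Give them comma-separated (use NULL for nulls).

Noor, Lena, Wes, Diego, Ines, Alice, Hiro, Noor, NULL, Rosa, Ines, Farah, Tara

item=A: preferred_name=Noor → Noor
item=C: preferred_name=NULL, nickname=Lena → Lena
item=E: preferred_name=NULL, nickname=Wes → Wes
item=K: preferred_name=NULL, nickname=Diego → Diego
item=M: preferred_name=NULL, nickname=Ines → Ines
item=N: preferred_name=Alice → Alice
item=P: preferred_name=Hiro → Hiro
item=S: preferred_name=NULL, nickname=Noor → Noor
item=T: preferred_name=NULL, nickname=NULL, legal_name=NULL (all NULL) → NULL
item=U: preferred_name=Rosa → Rosa
item=X: preferred_name=Ines → Ines
item=Y: preferred_name=NULL, nickname=NULL, legal_name=Farah → Farah
item=Z: preferred_name=NULL, nickname=Tara → Tara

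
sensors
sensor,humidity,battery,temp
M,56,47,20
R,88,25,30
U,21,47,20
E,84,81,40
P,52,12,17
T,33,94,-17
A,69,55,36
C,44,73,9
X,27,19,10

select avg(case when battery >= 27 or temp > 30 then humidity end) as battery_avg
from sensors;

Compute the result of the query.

sensor=M: ✓ → 56
sensor=R: ✗
sensor=U: ✓ → 21
sensor=E: ✓ → 84
sensor=P: ✗
sensor=T: ✓ → 33
sensor=A: ✓ → 69
sensor=C: ✓ → 44
sensor=X: ✗
battery_avg = (56 + 21 + 84 + 33 + 69 + 44) / 6 = 51.1666666667

51.1666666667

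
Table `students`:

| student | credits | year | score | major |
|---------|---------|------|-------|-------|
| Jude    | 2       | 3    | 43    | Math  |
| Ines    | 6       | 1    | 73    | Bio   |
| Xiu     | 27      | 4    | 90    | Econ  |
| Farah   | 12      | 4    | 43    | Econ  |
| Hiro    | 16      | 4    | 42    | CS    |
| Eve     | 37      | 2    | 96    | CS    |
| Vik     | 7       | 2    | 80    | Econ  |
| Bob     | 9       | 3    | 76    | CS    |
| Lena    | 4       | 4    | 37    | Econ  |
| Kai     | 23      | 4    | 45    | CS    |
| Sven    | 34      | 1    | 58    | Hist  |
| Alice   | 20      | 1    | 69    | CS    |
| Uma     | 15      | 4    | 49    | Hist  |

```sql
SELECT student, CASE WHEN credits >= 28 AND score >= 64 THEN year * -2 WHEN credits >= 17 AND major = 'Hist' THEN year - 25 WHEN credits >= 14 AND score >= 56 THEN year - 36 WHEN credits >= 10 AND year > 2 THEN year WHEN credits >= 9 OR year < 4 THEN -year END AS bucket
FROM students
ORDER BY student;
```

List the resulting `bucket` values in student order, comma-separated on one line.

-35, -3, -4, 4, 4, -1, -3, 4, NULL, -24, 4, -2, -32

student=Alice: credits >= 14 AND score >= 56 → -35
student=Bob: credits >= 9 OR year < 4 → -3
student=Eve: credits >= 28 AND score >= 64 → -4
student=Farah: credits >= 10 AND year > 2 → 4
student=Hiro: credits >= 10 AND year > 2 → 4
student=Ines: credits >= 9 OR year < 4 → -1
student=Jude: credits >= 9 OR year < 4 → -3
student=Kai: credits >= 10 AND year > 2 → 4
student=Lena: (no match → NULL) → NULL
student=Sven: credits >= 17 AND major = 'Hist' → -24
student=Uma: credits >= 10 AND year > 2 → 4
student=Vik: credits >= 9 OR year < 4 → -2
student=Xiu: credits >= 14 AND score >= 56 → -32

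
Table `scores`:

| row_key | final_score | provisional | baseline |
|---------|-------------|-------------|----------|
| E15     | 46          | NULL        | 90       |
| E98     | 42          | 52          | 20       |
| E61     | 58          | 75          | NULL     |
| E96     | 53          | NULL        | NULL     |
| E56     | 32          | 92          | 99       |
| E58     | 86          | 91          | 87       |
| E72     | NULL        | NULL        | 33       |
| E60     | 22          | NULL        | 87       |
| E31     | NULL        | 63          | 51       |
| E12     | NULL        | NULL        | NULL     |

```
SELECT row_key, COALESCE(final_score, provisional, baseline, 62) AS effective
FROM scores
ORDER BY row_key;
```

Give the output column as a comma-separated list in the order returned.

62, 46, 63, 32, 86, 22, 58, 33, 53, 42

row_key=E12: final_score=NULL, provisional=NULL, baseline=NULL, → literal 62 → 62
row_key=E15: final_score=46 → 46
row_key=E31: final_score=NULL, provisional=63 → 63
row_key=E56: final_score=32 → 32
row_key=E58: final_score=86 → 86
row_key=E60: final_score=22 → 22
row_key=E61: final_score=58 → 58
row_key=E72: final_score=NULL, provisional=NULL, baseline=33 → 33
row_key=E96: final_score=53 → 53
row_key=E98: final_score=42 → 42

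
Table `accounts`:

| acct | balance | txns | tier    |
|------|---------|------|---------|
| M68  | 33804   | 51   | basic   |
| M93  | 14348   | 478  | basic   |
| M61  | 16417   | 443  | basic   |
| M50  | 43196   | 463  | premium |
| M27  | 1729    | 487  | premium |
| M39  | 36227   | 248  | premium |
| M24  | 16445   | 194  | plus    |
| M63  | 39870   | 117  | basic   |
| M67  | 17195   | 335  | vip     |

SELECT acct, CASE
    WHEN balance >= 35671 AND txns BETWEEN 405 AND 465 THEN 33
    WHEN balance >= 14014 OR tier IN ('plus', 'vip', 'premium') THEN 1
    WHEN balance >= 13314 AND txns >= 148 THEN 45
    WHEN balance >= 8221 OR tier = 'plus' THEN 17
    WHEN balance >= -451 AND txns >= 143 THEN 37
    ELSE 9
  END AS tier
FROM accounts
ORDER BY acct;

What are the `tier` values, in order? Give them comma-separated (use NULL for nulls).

acct=M24: balance >= 14014 OR tier IN ('plus', 'vip', 'premium') → 1
acct=M27: balance >= 14014 OR tier IN ('plus', 'vip', 'premium') → 1
acct=M39: balance >= 14014 OR tier IN ('plus', 'vip', 'premium') → 1
acct=M50: balance >= 35671 AND txns BETWEEN 405 AND 465 → 33
acct=M61: balance >= 14014 OR tier IN ('plus', 'vip', 'premium') → 1
acct=M63: balance >= 14014 OR tier IN ('plus', 'vip', 'premium') → 1
acct=M67: balance >= 14014 OR tier IN ('plus', 'vip', 'premium') → 1
acct=M68: balance >= 14014 OR tier IN ('plus', 'vip', 'premium') → 1
acct=M93: balance >= 14014 OR tier IN ('plus', 'vip', 'premium') → 1

1, 1, 1, 33, 1, 1, 1, 1, 1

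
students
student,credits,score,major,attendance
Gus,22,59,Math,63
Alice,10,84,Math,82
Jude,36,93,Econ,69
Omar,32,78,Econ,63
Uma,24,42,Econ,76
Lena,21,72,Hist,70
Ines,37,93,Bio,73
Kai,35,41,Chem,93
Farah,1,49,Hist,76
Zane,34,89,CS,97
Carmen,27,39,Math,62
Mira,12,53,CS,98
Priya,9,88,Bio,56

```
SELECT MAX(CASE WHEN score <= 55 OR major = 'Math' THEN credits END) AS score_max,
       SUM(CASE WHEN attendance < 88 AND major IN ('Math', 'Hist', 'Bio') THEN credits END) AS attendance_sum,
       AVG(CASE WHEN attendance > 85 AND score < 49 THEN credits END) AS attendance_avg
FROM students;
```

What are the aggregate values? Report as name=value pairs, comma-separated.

score_max=35, attendance_sum=127, attendance_avg=35

[score_max: score <= 55 OR major = 'Math']
student=Gus: ✓ → 22
student=Alice: ✓ → 10
student=Jude: ✗
student=Omar: ✗
student=Uma: ✓ → 24
student=Lena: ✗
student=Ines: ✗
student=Kai: ✓ → 35
student=Farah: ✓ → 1
student=Zane: ✗
student=Carmen: ✓ → 27
student=Mira: ✓ → 12
student=Priya: ✗
score_max = MAX(22, 10, 24, 35, 1, 27, 12) = 35
—
[attendance_sum: attendance < 88 AND major IN ('Math', 'Hist', 'Bio')]
student=Gus: ✓ → 22
student=Alice: ✓ → 10
student=Jude: ✗
student=Omar: ✗
student=Uma: ✗
student=Lena: ✓ → 21
student=Ines: ✓ → 37
student=Kai: ✗
student=Farah: ✓ → 1
student=Zane: ✗
student=Carmen: ✓ → 27
student=Mira: ✗
student=Priya: ✓ → 9
attendance_sum = 22 + 10 + 21 + 37 + 1 + 27 + 9 = 127
—
[attendance_avg: attendance > 85 AND score < 49]
student=Gus: ✗
student=Alice: ✗
student=Jude: ✗
student=Omar: ✗
student=Uma: ✗
student=Lena: ✗
student=Ines: ✗
student=Kai: ✓ → 35
student=Farah: ✗
student=Zane: ✗
student=Carmen: ✗
student=Mira: ✗
student=Priya: ✗
attendance_avg = 35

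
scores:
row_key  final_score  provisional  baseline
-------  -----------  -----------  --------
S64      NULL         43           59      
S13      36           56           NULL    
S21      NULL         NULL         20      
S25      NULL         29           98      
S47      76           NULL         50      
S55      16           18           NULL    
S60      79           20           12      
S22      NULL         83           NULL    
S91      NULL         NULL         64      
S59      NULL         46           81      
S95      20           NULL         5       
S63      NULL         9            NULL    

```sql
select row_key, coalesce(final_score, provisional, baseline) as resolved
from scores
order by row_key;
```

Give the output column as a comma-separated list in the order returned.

row_key=S13: final_score=36 → 36
row_key=S21: final_score=NULL, provisional=NULL, baseline=20 → 20
row_key=S22: final_score=NULL, provisional=83 → 83
row_key=S25: final_score=NULL, provisional=29 → 29
row_key=S47: final_score=76 → 76
row_key=S55: final_score=16 → 16
row_key=S59: final_score=NULL, provisional=46 → 46
row_key=S60: final_score=79 → 79
row_key=S63: final_score=NULL, provisional=9 → 9
row_key=S64: final_score=NULL, provisional=43 → 43
row_key=S91: final_score=NULL, provisional=NULL, baseline=64 → 64
row_key=S95: final_score=20 → 20

36, 20, 83, 29, 76, 16, 46, 79, 9, 43, 64, 20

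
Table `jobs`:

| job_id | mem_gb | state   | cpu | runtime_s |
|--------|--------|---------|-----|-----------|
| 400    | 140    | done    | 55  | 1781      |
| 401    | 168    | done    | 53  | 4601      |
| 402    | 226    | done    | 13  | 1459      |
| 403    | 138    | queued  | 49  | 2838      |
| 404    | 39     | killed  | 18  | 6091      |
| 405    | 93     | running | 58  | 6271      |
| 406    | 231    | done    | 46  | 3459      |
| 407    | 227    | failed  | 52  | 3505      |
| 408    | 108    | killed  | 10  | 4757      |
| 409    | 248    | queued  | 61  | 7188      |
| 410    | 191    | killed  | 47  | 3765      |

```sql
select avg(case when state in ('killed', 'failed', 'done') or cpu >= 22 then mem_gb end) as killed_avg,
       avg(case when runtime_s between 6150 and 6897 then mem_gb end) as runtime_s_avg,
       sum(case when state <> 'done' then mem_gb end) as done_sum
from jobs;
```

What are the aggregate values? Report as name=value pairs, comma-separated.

killed_avg=164.4545454545, runtime_s_avg=93, done_sum=1044

[killed_avg: state in ('killed', 'failed', 'done') or cpu >= 22]
job_id=400: ✓ → 140
job_id=401: ✓ → 168
job_id=402: ✓ → 226
job_id=403: ✓ → 138
job_id=404: ✓ → 39
job_id=405: ✓ → 93
job_id=406: ✓ → 231
job_id=407: ✓ → 227
job_id=408: ✓ → 108
job_id=409: ✓ → 248
job_id=410: ✓ → 191
killed_avg = (140 + 168 + 226 + 138 + 39 + 93 + 231 + 227 + 108 + 248 + 191) / 11 = 164.4545454545
—
[runtime_s_avg: runtime_s between 6150 and 6897]
job_id=400: ✗
job_id=401: ✗
job_id=402: ✗
job_id=403: ✗
job_id=404: ✗
job_id=405: ✓ → 93
job_id=406: ✗
job_id=407: ✗
job_id=408: ✗
job_id=409: ✗
job_id=410: ✗
runtime_s_avg = 93
—
[done_sum: state <> 'done']
job_id=400: ✗
job_id=401: ✗
job_id=402: ✗
job_id=403: ✓ → 138
job_id=404: ✓ → 39
job_id=405: ✓ → 93
job_id=406: ✗
job_id=407: ✓ → 227
job_id=408: ✓ → 108
job_id=409: ✓ → 248
job_id=410: ✓ → 191
done_sum = 138 + 39 + 93 + 227 + 108 + 248 + 191 = 1044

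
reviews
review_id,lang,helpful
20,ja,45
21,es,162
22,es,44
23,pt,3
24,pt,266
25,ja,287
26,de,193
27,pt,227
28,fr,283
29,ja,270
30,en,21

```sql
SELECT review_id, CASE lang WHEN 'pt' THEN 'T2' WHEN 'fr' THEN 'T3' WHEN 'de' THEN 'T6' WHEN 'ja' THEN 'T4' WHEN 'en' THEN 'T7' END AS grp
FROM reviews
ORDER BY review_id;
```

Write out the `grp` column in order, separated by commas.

review_id=20: lang='ja' → T4
review_id=21: (no match → NULL) → NULL
review_id=22: (no match → NULL) → NULL
review_id=23: lang='pt' → T2
review_id=24: lang='pt' → T2
review_id=25: lang='ja' → T4
review_id=26: lang='de' → T6
review_id=27: lang='pt' → T2
review_id=28: lang='fr' → T3
review_id=29: lang='ja' → T4
review_id=30: lang='en' → T7

T4, NULL, NULL, T2, T2, T4, T6, T2, T3, T4, T7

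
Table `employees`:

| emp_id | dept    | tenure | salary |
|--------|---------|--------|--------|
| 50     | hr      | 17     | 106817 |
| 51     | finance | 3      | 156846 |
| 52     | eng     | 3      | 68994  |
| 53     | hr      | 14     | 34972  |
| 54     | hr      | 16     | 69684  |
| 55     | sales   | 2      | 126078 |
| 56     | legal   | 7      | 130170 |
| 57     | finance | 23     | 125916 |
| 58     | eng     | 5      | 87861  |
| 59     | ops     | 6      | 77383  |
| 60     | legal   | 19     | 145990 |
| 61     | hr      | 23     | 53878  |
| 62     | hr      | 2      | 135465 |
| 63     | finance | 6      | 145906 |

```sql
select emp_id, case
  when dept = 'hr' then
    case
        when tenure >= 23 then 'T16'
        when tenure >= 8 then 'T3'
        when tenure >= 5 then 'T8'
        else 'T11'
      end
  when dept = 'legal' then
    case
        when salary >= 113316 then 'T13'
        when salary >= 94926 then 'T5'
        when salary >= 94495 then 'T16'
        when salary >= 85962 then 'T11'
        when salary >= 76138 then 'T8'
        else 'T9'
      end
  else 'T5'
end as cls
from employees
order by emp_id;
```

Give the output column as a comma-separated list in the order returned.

T3, T5, T5, T3, T3, T5, T13, T5, T5, T5, T13, T16, T11, T5

emp_id=50: dept='hr' → inner[tenure >= 8] → T3
emp_id=51: dept='finance' → outer ELSE → T5
emp_id=52: dept='eng' → outer ELSE → T5
emp_id=53: dept='hr' → inner[tenure >= 8] → T3
emp_id=54: dept='hr' → inner[tenure >= 8] → T3
emp_id=55: dept='sales' → outer ELSE → T5
emp_id=56: dept='legal' → inner[salary >= 113316] → T13
emp_id=57: dept='finance' → outer ELSE → T5
emp_id=58: dept='eng' → outer ELSE → T5
emp_id=59: dept='ops' → outer ELSE → T5
emp_id=60: dept='legal' → inner[salary >= 113316] → T13
emp_id=61: dept='hr' → inner[tenure >= 23] → T16
emp_id=62: dept='hr' → inner[ELSE] → T11
emp_id=63: dept='finance' → outer ELSE → T5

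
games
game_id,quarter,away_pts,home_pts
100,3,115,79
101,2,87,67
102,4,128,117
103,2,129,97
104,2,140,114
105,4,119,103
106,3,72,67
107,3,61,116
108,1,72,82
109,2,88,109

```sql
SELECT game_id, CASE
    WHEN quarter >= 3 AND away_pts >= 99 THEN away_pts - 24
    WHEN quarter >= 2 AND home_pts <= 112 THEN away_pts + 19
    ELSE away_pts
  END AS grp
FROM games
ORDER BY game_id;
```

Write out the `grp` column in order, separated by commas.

91, 106, 104, 148, 140, 95, 91, 61, 72, 107

game_id=100: quarter >= 3 AND away_pts >= 99 → 91
game_id=101: quarter >= 2 AND home_pts <= 112 → 106
game_id=102: quarter >= 3 AND away_pts >= 99 → 104
game_id=103: quarter >= 2 AND home_pts <= 112 → 148
game_id=104: ELSE → 140
game_id=105: quarter >= 3 AND away_pts >= 99 → 95
game_id=106: quarter >= 2 AND home_pts <= 112 → 91
game_id=107: ELSE → 61
game_id=108: ELSE → 72
game_id=109: quarter >= 2 AND home_pts <= 112 → 107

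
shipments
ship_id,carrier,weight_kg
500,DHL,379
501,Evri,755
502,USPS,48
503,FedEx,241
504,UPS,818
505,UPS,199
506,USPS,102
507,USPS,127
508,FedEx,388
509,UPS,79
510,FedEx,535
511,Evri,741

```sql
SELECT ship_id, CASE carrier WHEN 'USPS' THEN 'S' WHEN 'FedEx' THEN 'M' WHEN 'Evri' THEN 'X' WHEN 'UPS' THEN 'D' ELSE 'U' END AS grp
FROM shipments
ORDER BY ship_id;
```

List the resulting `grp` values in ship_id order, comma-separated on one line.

ship_id=500: ELSE → U
ship_id=501: carrier='Evri' → X
ship_id=502: carrier='USPS' → S
ship_id=503: carrier='FedEx' → M
ship_id=504: carrier='UPS' → D
ship_id=505: carrier='UPS' → D
ship_id=506: carrier='USPS' → S
ship_id=507: carrier='USPS' → S
ship_id=508: carrier='FedEx' → M
ship_id=509: carrier='UPS' → D
ship_id=510: carrier='FedEx' → M
ship_id=511: carrier='Evri' → X

U, X, S, M, D, D, S, S, M, D, M, X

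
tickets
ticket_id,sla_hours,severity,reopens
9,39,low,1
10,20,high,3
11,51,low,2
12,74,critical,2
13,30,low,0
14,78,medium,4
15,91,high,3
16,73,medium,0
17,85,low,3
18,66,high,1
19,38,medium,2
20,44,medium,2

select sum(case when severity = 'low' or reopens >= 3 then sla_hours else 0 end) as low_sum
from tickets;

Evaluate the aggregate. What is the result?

394

ticket_id=9: ✓ → 39
ticket_id=10: ✓ → 20
ticket_id=11: ✓ → 51
ticket_id=12: ✗
ticket_id=13: ✓ → 30
ticket_id=14: ✓ → 78
ticket_id=15: ✓ → 91
ticket_id=16: ✗
ticket_id=17: ✓ → 85
ticket_id=18: ✗
ticket_id=19: ✗
ticket_id=20: ✗
low_sum = 39 + 20 + 51 + 30 + 78 + 91 + 85 = 394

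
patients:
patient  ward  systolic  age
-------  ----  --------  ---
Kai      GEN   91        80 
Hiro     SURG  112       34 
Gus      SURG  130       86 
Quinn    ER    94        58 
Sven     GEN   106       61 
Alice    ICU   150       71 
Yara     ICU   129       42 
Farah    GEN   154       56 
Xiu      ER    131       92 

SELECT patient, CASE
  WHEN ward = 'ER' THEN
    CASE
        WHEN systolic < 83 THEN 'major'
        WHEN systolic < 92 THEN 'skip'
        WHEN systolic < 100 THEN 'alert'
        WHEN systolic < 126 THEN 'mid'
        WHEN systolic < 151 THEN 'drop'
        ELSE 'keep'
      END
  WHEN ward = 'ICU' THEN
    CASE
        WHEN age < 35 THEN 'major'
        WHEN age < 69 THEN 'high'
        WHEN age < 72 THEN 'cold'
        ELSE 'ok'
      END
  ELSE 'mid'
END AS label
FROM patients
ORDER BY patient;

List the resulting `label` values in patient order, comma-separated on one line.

patient=Alice: ward='ICU' → inner[age < 72] → cold
patient=Farah: ward='GEN' → outer ELSE → mid
patient=Gus: ward='SURG' → outer ELSE → mid
patient=Hiro: ward='SURG' → outer ELSE → mid
patient=Kai: ward='GEN' → outer ELSE → mid
patient=Quinn: ward='ER' → inner[systolic < 100] → alert
patient=Sven: ward='GEN' → outer ELSE → mid
patient=Xiu: ward='ER' → inner[systolic < 151] → drop
patient=Yara: ward='ICU' → inner[age < 69] → high

cold, mid, mid, mid, mid, alert, mid, drop, high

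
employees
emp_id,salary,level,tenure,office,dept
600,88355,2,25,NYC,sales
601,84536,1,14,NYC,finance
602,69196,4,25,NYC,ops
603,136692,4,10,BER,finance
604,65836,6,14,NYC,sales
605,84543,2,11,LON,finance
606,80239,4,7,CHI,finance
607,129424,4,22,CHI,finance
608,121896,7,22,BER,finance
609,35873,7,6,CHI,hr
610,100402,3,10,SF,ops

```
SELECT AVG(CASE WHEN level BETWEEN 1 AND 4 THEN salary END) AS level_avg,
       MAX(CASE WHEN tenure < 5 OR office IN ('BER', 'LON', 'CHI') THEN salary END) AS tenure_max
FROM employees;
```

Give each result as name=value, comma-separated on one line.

level_avg=96673.375, tenure_max=136692

[level_avg: level BETWEEN 1 AND 4]
emp_id=600: ✓ → 88355
emp_id=601: ✓ → 84536
emp_id=602: ✓ → 69196
emp_id=603: ✓ → 136692
emp_id=604: ✗
emp_id=605: ✓ → 84543
emp_id=606: ✓ → 80239
emp_id=607: ✓ → 129424
emp_id=608: ✗
emp_id=609: ✗
emp_id=610: ✓ → 100402
level_avg = (88355 + 84536 + 69196 + 136692 + 84543 + 80239 + 129424 + 100402) / 8 = 96673.375
—
[tenure_max: tenure < 5 OR office IN ('BER', 'LON', 'CHI')]
emp_id=600: ✗
emp_id=601: ✗
emp_id=602: ✗
emp_id=603: ✓ → 136692
emp_id=604: ✗
emp_id=605: ✓ → 84543
emp_id=606: ✓ → 80239
emp_id=607: ✓ → 129424
emp_id=608: ✓ → 121896
emp_id=609: ✓ → 35873
emp_id=610: ✗
tenure_max = MAX(136692, 84543, 80239, 129424, 121896, 35873) = 136692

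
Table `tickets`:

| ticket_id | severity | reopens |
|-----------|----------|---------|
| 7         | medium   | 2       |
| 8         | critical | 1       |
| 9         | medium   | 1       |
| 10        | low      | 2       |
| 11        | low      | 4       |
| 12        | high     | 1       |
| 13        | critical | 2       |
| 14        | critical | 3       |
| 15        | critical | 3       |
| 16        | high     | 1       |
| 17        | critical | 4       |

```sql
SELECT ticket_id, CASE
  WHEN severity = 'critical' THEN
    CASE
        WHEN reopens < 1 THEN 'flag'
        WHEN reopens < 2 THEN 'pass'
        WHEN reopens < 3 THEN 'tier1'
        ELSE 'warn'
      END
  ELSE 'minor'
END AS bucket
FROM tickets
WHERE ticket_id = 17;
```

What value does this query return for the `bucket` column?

warn

ticket_id = 17: severity=critical, reopens=4.
severity='critical' → inner[ELSE] → warn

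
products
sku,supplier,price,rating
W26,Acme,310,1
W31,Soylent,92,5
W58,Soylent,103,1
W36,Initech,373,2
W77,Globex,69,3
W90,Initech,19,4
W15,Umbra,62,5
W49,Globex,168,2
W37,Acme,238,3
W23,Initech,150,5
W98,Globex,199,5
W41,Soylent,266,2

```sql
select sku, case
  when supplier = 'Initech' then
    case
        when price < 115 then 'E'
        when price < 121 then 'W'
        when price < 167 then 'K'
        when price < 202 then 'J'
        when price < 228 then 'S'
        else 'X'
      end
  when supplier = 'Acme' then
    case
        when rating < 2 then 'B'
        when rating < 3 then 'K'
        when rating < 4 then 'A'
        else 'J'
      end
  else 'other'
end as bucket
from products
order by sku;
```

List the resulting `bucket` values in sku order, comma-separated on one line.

sku=W15: supplier='Umbra' → outer ELSE → other
sku=W23: supplier='Initech' → inner[price < 167] → K
sku=W26: supplier='Acme' → inner[rating < 2] → B
sku=W31: supplier='Soylent' → outer ELSE → other
sku=W36: supplier='Initech' → inner[ELSE] → X
sku=W37: supplier='Acme' → inner[rating < 4] → A
sku=W41: supplier='Soylent' → outer ELSE → other
sku=W49: supplier='Globex' → outer ELSE → other
sku=W58: supplier='Soylent' → outer ELSE → other
sku=W77: supplier='Globex' → outer ELSE → other
sku=W90: supplier='Initech' → inner[price < 115] → E
sku=W98: supplier='Globex' → outer ELSE → other

other, K, B, other, X, A, other, other, other, other, E, other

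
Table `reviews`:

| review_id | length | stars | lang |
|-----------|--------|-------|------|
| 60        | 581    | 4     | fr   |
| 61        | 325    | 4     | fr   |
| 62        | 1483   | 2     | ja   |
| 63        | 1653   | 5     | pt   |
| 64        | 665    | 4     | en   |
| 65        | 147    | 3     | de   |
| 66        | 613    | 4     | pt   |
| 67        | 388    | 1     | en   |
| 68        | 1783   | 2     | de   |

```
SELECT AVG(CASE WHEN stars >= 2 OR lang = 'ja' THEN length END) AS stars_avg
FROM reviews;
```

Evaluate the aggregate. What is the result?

review_id=60: ✓ → 581
review_id=61: ✓ → 325
review_id=62: ✓ → 1483
review_id=63: ✓ → 1653
review_id=64: ✓ → 665
review_id=65: ✓ → 147
review_id=66: ✓ → 613
review_id=67: ✗
review_id=68: ✓ → 1783
stars_avg = (581 + 325 + 1483 + 1653 + 665 + 147 + 613 + 1783) / 8 = 906.25

906.25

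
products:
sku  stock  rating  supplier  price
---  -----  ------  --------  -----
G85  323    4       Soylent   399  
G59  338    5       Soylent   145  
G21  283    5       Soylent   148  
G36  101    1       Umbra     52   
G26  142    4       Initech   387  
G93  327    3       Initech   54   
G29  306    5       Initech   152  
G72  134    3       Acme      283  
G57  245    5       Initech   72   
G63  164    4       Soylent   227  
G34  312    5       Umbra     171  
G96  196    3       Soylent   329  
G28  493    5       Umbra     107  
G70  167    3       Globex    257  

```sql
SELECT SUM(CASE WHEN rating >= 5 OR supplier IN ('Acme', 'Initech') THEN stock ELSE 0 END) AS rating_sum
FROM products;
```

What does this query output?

2580

sku=G85: ✗
sku=G59: ✓ → 338
sku=G21: ✓ → 283
sku=G36: ✗
sku=G26: ✓ → 142
sku=G93: ✓ → 327
sku=G29: ✓ → 306
sku=G72: ✓ → 134
sku=G57: ✓ → 245
sku=G63: ✗
sku=G34: ✓ → 312
sku=G96: ✗
sku=G28: ✓ → 493
sku=G70: ✗
rating_sum = 338 + 283 + 142 + 327 + 306 + 134 + 245 + 312 + 493 = 2580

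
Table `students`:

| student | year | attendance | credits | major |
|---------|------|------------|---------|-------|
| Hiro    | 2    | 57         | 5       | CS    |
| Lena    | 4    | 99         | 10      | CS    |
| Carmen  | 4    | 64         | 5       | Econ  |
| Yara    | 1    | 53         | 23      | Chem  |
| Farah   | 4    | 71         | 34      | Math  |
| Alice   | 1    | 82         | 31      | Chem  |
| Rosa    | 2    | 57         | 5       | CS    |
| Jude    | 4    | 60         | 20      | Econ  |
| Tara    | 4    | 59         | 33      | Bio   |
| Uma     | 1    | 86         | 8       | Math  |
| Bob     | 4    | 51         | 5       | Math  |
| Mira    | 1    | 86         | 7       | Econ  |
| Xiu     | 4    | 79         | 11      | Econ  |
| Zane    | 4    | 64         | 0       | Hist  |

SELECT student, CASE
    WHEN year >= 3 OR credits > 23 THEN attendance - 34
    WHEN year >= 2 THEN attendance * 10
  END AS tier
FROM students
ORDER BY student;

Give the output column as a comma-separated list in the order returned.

student=Alice: year >= 3 OR credits > 23 → 48
student=Bob: year >= 3 OR credits > 23 → 17
student=Carmen: year >= 3 OR credits > 23 → 30
student=Farah: year >= 3 OR credits > 23 → 37
student=Hiro: year >= 2 → 570
student=Jude: year >= 3 OR credits > 23 → 26
student=Lena: year >= 3 OR credits > 23 → 65
student=Mira: (no match → NULL) → NULL
student=Rosa: year >= 2 → 570
student=Tara: year >= 3 OR credits > 23 → 25
student=Uma: (no match → NULL) → NULL
student=Xiu: year >= 3 OR credits > 23 → 45
student=Yara: (no match → NULL) → NULL
student=Zane: year >= 3 OR credits > 23 → 30

48, 17, 30, 37, 570, 26, 65, NULL, 570, 25, NULL, 45, NULL, 30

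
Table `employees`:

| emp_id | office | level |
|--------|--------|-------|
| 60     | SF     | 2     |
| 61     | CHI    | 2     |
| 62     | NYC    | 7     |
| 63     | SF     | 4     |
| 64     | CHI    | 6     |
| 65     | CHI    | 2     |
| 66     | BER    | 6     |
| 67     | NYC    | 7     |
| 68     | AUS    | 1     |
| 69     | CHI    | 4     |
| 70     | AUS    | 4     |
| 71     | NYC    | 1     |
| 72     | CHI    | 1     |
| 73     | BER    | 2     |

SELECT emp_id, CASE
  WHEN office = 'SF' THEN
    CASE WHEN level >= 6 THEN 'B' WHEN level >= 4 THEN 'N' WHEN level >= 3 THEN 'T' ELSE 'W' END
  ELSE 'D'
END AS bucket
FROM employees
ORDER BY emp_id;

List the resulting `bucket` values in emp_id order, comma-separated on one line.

W, D, D, N, D, D, D, D, D, D, D, D, D, D

emp_id=60: office='SF' → inner[ELSE] → W
emp_id=61: office='CHI' → outer ELSE → D
emp_id=62: office='NYC' → outer ELSE → D
emp_id=63: office='SF' → inner[level >= 4] → N
emp_id=64: office='CHI' → outer ELSE → D
emp_id=65: office='CHI' → outer ELSE → D
emp_id=66: office='BER' → outer ELSE → D
emp_id=67: office='NYC' → outer ELSE → D
emp_id=68: office='AUS' → outer ELSE → D
emp_id=69: office='CHI' → outer ELSE → D
emp_id=70: office='AUS' → outer ELSE → D
emp_id=71: office='NYC' → outer ELSE → D
emp_id=72: office='CHI' → outer ELSE → D
emp_id=73: office='BER' → outer ELSE → D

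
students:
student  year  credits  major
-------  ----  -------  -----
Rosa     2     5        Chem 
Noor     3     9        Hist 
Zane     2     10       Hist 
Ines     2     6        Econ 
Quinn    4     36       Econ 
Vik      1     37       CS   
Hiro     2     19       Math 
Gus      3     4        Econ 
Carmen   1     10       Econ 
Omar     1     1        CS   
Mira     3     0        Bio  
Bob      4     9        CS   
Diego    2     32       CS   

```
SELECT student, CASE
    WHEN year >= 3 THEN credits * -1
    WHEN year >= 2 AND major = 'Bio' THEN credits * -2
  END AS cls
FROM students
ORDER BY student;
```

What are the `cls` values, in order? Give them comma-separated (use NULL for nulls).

student=Bob: year >= 3 → -9
student=Carmen: (no match → NULL) → NULL
student=Diego: (no match → NULL) → NULL
student=Gus: year >= 3 → -4
student=Hiro: (no match → NULL) → NULL
student=Ines: (no match → NULL) → NULL
student=Mira: year >= 3 → 0
student=Noor: year >= 3 → -9
student=Omar: (no match → NULL) → NULL
student=Quinn: year >= 3 → -36
student=Rosa: (no match → NULL) → NULL
student=Vik: (no match → NULL) → NULL
student=Zane: (no match → NULL) → NULL

-9, NULL, NULL, -4, NULL, NULL, 0, -9, NULL, -36, NULL, NULL, NULL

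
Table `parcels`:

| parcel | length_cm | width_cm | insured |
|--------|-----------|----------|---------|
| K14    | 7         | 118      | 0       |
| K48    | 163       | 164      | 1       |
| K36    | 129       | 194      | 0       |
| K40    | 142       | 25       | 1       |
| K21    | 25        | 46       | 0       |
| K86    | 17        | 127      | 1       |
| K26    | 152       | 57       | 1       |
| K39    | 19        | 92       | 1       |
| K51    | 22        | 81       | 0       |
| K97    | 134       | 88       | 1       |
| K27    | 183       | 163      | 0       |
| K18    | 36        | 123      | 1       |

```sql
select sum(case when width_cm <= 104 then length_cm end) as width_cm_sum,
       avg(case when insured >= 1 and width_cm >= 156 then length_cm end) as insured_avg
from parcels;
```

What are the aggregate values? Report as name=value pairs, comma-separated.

[width_cm_sum: width_cm <= 104]
parcel=K14: ✗
parcel=K48: ✗
parcel=K36: ✗
parcel=K40: ✓ → 142
parcel=K21: ✓ → 25
parcel=K86: ✗
parcel=K26: ✓ → 152
parcel=K39: ✓ → 19
parcel=K51: ✓ → 22
parcel=K97: ✓ → 134
parcel=K27: ✗
parcel=K18: ✗
width_cm_sum = 142 + 25 + 152 + 19 + 22 + 134 = 494
—
[insured_avg: insured >= 1 and width_cm >= 156]
parcel=K14: ✗
parcel=K48: ✓ → 163
parcel=K36: ✗
parcel=K40: ✗
parcel=K21: ✗
parcel=K86: ✗
parcel=K26: ✗
parcel=K39: ✗
parcel=K51: ✗
parcel=K97: ✗
parcel=K27: ✗
parcel=K18: ✗
insured_avg = 163

width_cm_sum=494, insured_avg=163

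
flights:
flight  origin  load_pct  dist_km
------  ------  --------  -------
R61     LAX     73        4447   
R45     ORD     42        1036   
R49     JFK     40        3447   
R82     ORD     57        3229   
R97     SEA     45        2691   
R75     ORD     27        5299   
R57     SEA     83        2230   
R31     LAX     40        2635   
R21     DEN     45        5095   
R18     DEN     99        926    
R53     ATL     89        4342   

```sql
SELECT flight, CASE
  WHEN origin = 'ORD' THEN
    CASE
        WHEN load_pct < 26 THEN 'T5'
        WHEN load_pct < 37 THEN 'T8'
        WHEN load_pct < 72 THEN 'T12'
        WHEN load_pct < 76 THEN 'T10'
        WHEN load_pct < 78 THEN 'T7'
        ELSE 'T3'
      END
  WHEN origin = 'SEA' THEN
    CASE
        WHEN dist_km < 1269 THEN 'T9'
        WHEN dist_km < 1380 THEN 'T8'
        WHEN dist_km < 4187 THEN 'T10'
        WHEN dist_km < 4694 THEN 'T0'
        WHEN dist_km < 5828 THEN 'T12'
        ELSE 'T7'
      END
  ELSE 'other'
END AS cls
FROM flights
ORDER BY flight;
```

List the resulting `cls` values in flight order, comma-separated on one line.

flight=R18: origin='DEN' → outer ELSE → other
flight=R21: origin='DEN' → outer ELSE → other
flight=R31: origin='LAX' → outer ELSE → other
flight=R45: origin='ORD' → inner[load_pct < 72] → T12
flight=R49: origin='JFK' → outer ELSE → other
flight=R53: origin='ATL' → outer ELSE → other
flight=R57: origin='SEA' → inner[dist_km < 4187] → T10
flight=R61: origin='LAX' → outer ELSE → other
flight=R75: origin='ORD' → inner[load_pct < 37] → T8
flight=R82: origin='ORD' → inner[load_pct < 72] → T12
flight=R97: origin='SEA' → inner[dist_km < 4187] → T10

other, other, other, T12, other, other, T10, other, T8, T12, T10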